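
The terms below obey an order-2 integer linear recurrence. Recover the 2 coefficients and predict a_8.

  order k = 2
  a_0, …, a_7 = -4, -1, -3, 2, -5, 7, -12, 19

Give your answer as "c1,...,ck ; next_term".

  a_2 = -1·-1 + 1·-4 = -3
  a_3 = -1·-3 + 1·-1 = 2
  a_4 = -1·2 + 1·-3 = -5
  a_5 = -1·-5 + 1·2 = 7
  a_6 = -1·7 + 1·-5 = -12
  a_7 = -1·-12 + 1·7 = 19
  a_8 = -1·19 + 1·-12 = -31

-1,1 ; -31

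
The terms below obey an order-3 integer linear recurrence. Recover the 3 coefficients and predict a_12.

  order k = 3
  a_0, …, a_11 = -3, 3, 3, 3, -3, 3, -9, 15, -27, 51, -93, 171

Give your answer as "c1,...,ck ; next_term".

  a_3 = -1·3 + 1·3 + -1·-3 = 3
  a_4 = -1·3 + 1·3 + -1·3 = -3
  a_5 = -1·-3 + 1·3 + -1·3 = 3
  a_6 = -1·3 + 1·-3 + -1·3 = -9
  a_7 = -1·-9 + 1·3 + -1·-3 = 15
  a_8 = -1·15 + 1·-9 + -1·3 = -27
  a_9 = -1·-27 + 1·15 + -1·-9 = 51
  a_10 = -1·51 + 1·-27 + -1·15 = -93
  a_11 = -1·-93 + 1·51 + -1·-27 = 171
  a_12 = -1·171 + 1·-93 + -1·51 = -315

-1,1,-1 ; -315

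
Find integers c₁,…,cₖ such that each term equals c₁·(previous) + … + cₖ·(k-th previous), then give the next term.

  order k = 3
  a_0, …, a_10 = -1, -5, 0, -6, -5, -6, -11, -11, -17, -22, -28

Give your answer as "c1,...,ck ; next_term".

  a_3 = 0·0 + 1·-5 + 1·-1 = -6
  a_4 = 0·-6 + 1·0 + 1·-5 = -5
  a_5 = 0·-5 + 1·-6 + 1·0 = -6
  a_6 = 0·-6 + 1·-5 + 1·-6 = -11
  a_7 = 0·-11 + 1·-6 + 1·-5 = -11
  a_8 = 0·-11 + 1·-11 + 1·-6 = -17
  a_9 = 0·-17 + 1·-11 + 1·-11 = -22
  a_10 = 0·-22 + 1·-17 + 1·-11 = -28
  a_11 = 0·-28 + 1·-22 + 1·-17 = -39

0,1,1 ; -39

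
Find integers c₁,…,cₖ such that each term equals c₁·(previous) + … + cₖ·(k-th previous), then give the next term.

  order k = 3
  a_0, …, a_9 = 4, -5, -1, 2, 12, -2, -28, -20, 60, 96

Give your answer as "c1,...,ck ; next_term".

  a_3 = 0·-1 + -2·-5 + -2·4 = 2
  a_4 = 0·2 + -2·-1 + -2·-5 = 12
  a_5 = 0·12 + -2·2 + -2·-1 = -2
  a_6 = 0·-2 + -2·12 + -2·2 = -28
  a_7 = 0·-28 + -2·-2 + -2·12 = -20
  a_8 = 0·-20 + -2·-28 + -2·-2 = 60
  a_9 = 0·60 + -2·-20 + -2·-28 = 96
  a_10 = 0·96 + -2·60 + -2·-20 = -80

0,-2,-2 ; -80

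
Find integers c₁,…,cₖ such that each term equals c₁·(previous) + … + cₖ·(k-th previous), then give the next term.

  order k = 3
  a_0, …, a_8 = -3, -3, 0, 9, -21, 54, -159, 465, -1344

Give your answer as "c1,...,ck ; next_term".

  a_3 = -3·0 + -1·-3 + -2·-3 = 9
  a_4 = -3·9 + -1·0 + -2·-3 = -21
  a_5 = -3·-21 + -1·9 + -2·0 = 54
  a_6 = -3·54 + -1·-21 + -2·9 = -159
  a_7 = -3·-159 + -1·54 + -2·-21 = 465
  a_8 = -3·465 + -1·-159 + -2·54 = -1344
  a_9 = -3·-1344 + -1·465 + -2·-159 = 3885

-3,-1,-2 ; 3885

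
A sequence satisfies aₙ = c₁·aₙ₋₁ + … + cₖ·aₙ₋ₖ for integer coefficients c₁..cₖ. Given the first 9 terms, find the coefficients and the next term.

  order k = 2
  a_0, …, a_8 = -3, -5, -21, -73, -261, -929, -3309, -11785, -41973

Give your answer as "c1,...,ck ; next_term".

3,2 ; -149489

  a_2 = 3·-5 + 2·-3 = -21
  a_3 = 3·-21 + 2·-5 = -73
  a_4 = 3·-73 + 2·-21 = -261
  a_5 = 3·-261 + 2·-73 = -929
  a_6 = 3·-929 + 2·-261 = -3309
  a_7 = 3·-3309 + 2·-929 = -11785
  a_8 = 3·-11785 + 2·-3309 = -41973
  a_9 = 3·-41973 + 2·-11785 = -149489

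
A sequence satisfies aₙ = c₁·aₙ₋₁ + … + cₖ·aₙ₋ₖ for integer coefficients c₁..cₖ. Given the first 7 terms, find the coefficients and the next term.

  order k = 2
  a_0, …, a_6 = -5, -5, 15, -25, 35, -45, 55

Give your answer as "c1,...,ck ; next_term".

-2,-1 ; -65

  a_2 = -2·-5 + -1·-5 = 15
  a_3 = -2·15 + -1·-5 = -25
  a_4 = -2·-25 + -1·15 = 35
  a_5 = -2·35 + -1·-25 = -45
  a_6 = -2·-45 + -1·35 = 55
  a_7 = -2·55 + -1·-45 = -65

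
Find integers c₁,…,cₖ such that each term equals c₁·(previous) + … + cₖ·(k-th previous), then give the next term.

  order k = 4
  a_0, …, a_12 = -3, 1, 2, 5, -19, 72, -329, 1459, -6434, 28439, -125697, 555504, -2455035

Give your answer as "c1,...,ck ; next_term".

  a_4 = -4·5 + 1·2 + -4·1 + -1·-3 = -19
  a_5 = -4·-19 + 1·5 + -4·2 + -1·1 = 72
  a_6 = -4·72 + 1·-19 + -4·5 + -1·2 = -329
  a_7 = -4·-329 + 1·72 + -4·-19 + -1·5 = 1459
  a_8 = -4·1459 + 1·-329 + -4·72 + -1·-19 = -6434
  a_9 = -4·-6434 + 1·1459 + -4·-329 + -1·72 = 28439
  a_10 = -4·28439 + 1·-6434 + -4·1459 + -1·-329 = -125697
  a_11 = -4·-125697 + 1·28439 + -4·-6434 + -1·1459 = 555504
  a_12 = -4·555504 + 1·-125697 + -4·28439 + -1·-6434 = -2455035
  a_13 = -4·-2455035 + 1·555504 + -4·-125697 + -1·28439 = 10849993

-4,1,-4,-1 ; 10849993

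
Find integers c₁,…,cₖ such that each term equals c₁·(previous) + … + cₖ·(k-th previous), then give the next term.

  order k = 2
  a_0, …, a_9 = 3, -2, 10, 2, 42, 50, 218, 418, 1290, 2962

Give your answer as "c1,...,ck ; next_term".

1,4 ; 8122

  a_2 = 1·-2 + 4·3 = 10
  a_3 = 1·10 + 4·-2 = 2
  a_4 = 1·2 + 4·10 = 42
  a_5 = 1·42 + 4·2 = 50
  a_6 = 1·50 + 4·42 = 218
  a_7 = 1·218 + 4·50 = 418
  a_8 = 1·418 + 4·218 = 1290
  a_9 = 1·1290 + 4·418 = 2962
  a_10 = 1·2962 + 4·1290 = 8122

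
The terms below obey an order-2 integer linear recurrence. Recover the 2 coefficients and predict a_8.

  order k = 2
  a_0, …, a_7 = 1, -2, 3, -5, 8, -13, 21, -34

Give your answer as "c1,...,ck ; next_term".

  a_2 = -1·-2 + 1·1 = 3
  a_3 = -1·3 + 1·-2 = -5
  a_4 = -1·-5 + 1·3 = 8
  a_5 = -1·8 + 1·-5 = -13
  a_6 = -1·-13 + 1·8 = 21
  a_7 = -1·21 + 1·-13 = -34
  a_8 = -1·-34 + 1·21 = 55

-1,1 ; 55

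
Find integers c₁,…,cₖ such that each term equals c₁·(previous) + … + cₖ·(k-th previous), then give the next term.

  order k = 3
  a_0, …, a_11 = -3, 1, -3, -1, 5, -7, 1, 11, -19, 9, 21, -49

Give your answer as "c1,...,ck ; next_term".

-1,-1,1 ; 37

  a_3 = -1·-3 + -1·1 + 1·-3 = -1
  a_4 = -1·-1 + -1·-3 + 1·1 = 5
  a_5 = -1·5 + -1·-1 + 1·-3 = -7
  a_6 = -1·-7 + -1·5 + 1·-1 = 1
  a_7 = -1·1 + -1·-7 + 1·5 = 11
  a_8 = -1·11 + -1·1 + 1·-7 = -19
  a_9 = -1·-19 + -1·11 + 1·1 = 9
  a_10 = -1·9 + -1·-19 + 1·11 = 21
  a_11 = -1·21 + -1·9 + 1·-19 = -49
  a_12 = -1·-49 + -1·21 + 1·9 = 37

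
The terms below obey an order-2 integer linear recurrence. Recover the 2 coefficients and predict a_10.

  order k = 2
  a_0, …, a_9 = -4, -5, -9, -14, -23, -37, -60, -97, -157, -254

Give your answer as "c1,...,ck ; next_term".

  a_2 = 1·-5 + 1·-4 = -9
  a_3 = 1·-9 + 1·-5 = -14
  a_4 = 1·-14 + 1·-9 = -23
  a_5 = 1·-23 + 1·-14 = -37
  a_6 = 1·-37 + 1·-23 = -60
  a_7 = 1·-60 + 1·-37 = -97
  a_8 = 1·-97 + 1·-60 = -157
  a_9 = 1·-157 + 1·-97 = -254
  a_10 = 1·-254 + 1·-157 = -411

1,1 ; -411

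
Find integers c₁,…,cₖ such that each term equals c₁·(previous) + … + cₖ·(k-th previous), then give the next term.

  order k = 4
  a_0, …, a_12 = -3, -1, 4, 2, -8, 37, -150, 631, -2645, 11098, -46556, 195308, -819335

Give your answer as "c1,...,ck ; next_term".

-4,1,1,1 ; 3437190

  a_4 = -4·2 + 1·4 + 1·-1 + 1·-3 = -8
  a_5 = -4·-8 + 1·2 + 1·4 + 1·-1 = 37
  a_6 = -4·37 + 1·-8 + 1·2 + 1·4 = -150
  a_7 = -4·-150 + 1·37 + 1·-8 + 1·2 = 631
  a_8 = -4·631 + 1·-150 + 1·37 + 1·-8 = -2645
  a_9 = -4·-2645 + 1·631 + 1·-150 + 1·37 = 11098
  a_10 = -4·11098 + 1·-2645 + 1·631 + 1·-150 = -46556
  a_11 = -4·-46556 + 1·11098 + 1·-2645 + 1·631 = 195308
  a_12 = -4·195308 + 1·-46556 + 1·11098 + 1·-2645 = -819335
  a_13 = -4·-819335 + 1·195308 + 1·-46556 + 1·11098 = 3437190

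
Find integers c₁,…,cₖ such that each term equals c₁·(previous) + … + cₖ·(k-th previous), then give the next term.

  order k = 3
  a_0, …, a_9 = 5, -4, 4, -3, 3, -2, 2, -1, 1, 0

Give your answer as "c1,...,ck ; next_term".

-1,1,1 ; 0

  a_3 = -1·4 + 1·-4 + 1·5 = -3
  a_4 = -1·-3 + 1·4 + 1·-4 = 3
  a_5 = -1·3 + 1·-3 + 1·4 = -2
  a_6 = -1·-2 + 1·3 + 1·-3 = 2
  a_7 = -1·2 + 1·-2 + 1·3 = -1
  a_8 = -1·-1 + 1·2 + 1·-2 = 1
  a_9 = -1·1 + 1·-1 + 1·2 = 0
  a_10 = -1·0 + 1·1 + 1·-1 = 0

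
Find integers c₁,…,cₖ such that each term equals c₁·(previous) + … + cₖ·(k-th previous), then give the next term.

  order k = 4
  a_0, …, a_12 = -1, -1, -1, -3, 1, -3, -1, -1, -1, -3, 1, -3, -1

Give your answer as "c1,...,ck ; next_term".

-1,0,1,1 ; -1

  a_4 = -1·-3 + 0·-1 + 1·-1 + 1·-1 = 1
  a_5 = -1·1 + 0·-3 + 1·-1 + 1·-1 = -3
  a_6 = -1·-3 + 0·1 + 1·-3 + 1·-1 = -1
  a_7 = -1·-1 + 0·-3 + 1·1 + 1·-3 = -1
  a_8 = -1·-1 + 0·-1 + 1·-3 + 1·1 = -1
  a_9 = -1·-1 + 0·-1 + 1·-1 + 1·-3 = -3
  a_10 = -1·-3 + 0·-1 + 1·-1 + 1·-1 = 1
  a_11 = -1·1 + 0·-3 + 1·-1 + 1·-1 = -3
  a_12 = -1·-3 + 0·1 + 1·-3 + 1·-1 = -1
  a_13 = -1·-1 + 0·-3 + 1·1 + 1·-3 = -1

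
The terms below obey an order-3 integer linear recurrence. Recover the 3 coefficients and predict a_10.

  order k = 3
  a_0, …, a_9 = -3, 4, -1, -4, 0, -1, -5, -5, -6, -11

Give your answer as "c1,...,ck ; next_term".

1,0,1 ; -16

  a_3 = 1·-1 + 0·4 + 1·-3 = -4
  a_4 = 1·-4 + 0·-1 + 1·4 = 0
  a_5 = 1·0 + 0·-4 + 1·-1 = -1
  a_6 = 1·-1 + 0·0 + 1·-4 = -5
  a_7 = 1·-5 + 0·-1 + 1·0 = -5
  a_8 = 1·-5 + 0·-5 + 1·-1 = -6
  a_9 = 1·-6 + 0·-5 + 1·-5 = -11
  a_10 = 1·-11 + 0·-6 + 1·-5 = -16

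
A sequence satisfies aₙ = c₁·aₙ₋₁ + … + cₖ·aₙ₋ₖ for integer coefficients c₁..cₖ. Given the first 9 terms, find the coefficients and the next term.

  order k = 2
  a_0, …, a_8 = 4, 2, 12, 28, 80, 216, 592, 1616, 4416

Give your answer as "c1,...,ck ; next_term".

  a_2 = 2·2 + 2·4 = 12
  a_3 = 2·12 + 2·2 = 28
  a_4 = 2·28 + 2·12 = 80
  a_5 = 2·80 + 2·28 = 216
  a_6 = 2·216 + 2·80 = 592
  a_7 = 2·592 + 2·216 = 1616
  a_8 = 2·1616 + 2·592 = 4416
  a_9 = 2·4416 + 2·1616 = 12064

2,2 ; 12064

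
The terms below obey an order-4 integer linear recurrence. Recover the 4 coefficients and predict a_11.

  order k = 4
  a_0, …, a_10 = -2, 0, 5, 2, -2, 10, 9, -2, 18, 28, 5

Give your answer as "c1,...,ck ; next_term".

0,0,2,1 ; 34

  a_4 = 0·2 + 0·5 + 2·0 + 1·-2 = -2
  a_5 = 0·-2 + 0·2 + 2·5 + 1·0 = 10
  a_6 = 0·10 + 0·-2 + 2·2 + 1·5 = 9
  a_7 = 0·9 + 0·10 + 2·-2 + 1·2 = -2
  a_8 = 0·-2 + 0·9 + 2·10 + 1·-2 = 18
  a_9 = 0·18 + 0·-2 + 2·9 + 1·10 = 28
  a_10 = 0·28 + 0·18 + 2·-2 + 1·9 = 5
  a_11 = 0·5 + 0·28 + 2·18 + 1·-2 = 34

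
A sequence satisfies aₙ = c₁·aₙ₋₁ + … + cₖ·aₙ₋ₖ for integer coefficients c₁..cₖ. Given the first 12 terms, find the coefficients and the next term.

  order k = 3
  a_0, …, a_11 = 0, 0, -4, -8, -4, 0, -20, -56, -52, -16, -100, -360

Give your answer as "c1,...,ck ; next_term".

2,-3,4 ; -484

  a_3 = 2·-4 + -3·0 + 4·0 = -8
  a_4 = 2·-8 + -3·-4 + 4·0 = -4
  a_5 = 2·-4 + -3·-8 + 4·-4 = 0
  a_6 = 2·0 + -3·-4 + 4·-8 = -20
  a_7 = 2·-20 + -3·0 + 4·-4 = -56
  a_8 = 2·-56 + -3·-20 + 4·0 = -52
  a_9 = 2·-52 + -3·-56 + 4·-20 = -16
  a_10 = 2·-16 + -3·-52 + 4·-56 = -100
  a_11 = 2·-100 + -3·-16 + 4·-52 = -360
  a_12 = 2·-360 + -3·-100 + 4·-16 = -484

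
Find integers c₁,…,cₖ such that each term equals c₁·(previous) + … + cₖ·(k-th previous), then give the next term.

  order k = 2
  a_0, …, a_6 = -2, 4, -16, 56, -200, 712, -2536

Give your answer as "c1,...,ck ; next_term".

  a_2 = -3·4 + 2·-2 = -16
  a_3 = -3·-16 + 2·4 = 56
  a_4 = -3·56 + 2·-16 = -200
  a_5 = -3·-200 + 2·56 = 712
  a_6 = -3·712 + 2·-200 = -2536
  a_7 = -3·-2536 + 2·712 = 9032

-3,2 ; 9032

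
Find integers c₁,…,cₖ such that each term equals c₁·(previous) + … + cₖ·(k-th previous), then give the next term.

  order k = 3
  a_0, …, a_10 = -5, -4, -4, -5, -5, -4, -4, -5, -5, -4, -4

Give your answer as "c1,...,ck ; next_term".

1,-1,1 ; -5

  a_3 = 1·-4 + -1·-4 + 1·-5 = -5
  a_4 = 1·-5 + -1·-4 + 1·-4 = -5
  a_5 = 1·-5 + -1·-5 + 1·-4 = -4
  a_6 = 1·-4 + -1·-5 + 1·-5 = -4
  a_7 = 1·-4 + -1·-4 + 1·-5 = -5
  a_8 = 1·-5 + -1·-4 + 1·-4 = -5
  a_9 = 1·-5 + -1·-5 + 1·-4 = -4
  a_10 = 1·-4 + -1·-5 + 1·-5 = -4
  a_11 = 1·-4 + -1·-4 + 1·-5 = -5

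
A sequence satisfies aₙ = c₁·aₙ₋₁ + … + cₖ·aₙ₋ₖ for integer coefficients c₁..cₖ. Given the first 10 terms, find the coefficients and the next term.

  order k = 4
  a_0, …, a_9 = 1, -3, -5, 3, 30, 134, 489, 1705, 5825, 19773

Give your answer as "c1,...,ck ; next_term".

4,-1,-4,1 ; 66936

  a_4 = 4·3 + -1·-5 + -4·-3 + 1·1 = 30
  a_5 = 4·30 + -1·3 + -4·-5 + 1·-3 = 134
  a_6 = 4·134 + -1·30 + -4·3 + 1·-5 = 489
  a_7 = 4·489 + -1·134 + -4·30 + 1·3 = 1705
  a_8 = 4·1705 + -1·489 + -4·134 + 1·30 = 5825
  a_9 = 4·5825 + -1·1705 + -4·489 + 1·134 = 19773
  a_10 = 4·19773 + -1·5825 + -4·1705 + 1·489 = 66936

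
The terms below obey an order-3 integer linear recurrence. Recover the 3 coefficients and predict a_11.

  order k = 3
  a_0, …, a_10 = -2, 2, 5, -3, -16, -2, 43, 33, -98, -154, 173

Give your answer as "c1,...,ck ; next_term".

  a_3 = 1·5 + -3·2 + 1·-2 = -3
  a_4 = 1·-3 + -3·5 + 1·2 = -16
  a_5 = 1·-16 + -3·-3 + 1·5 = -2
  a_6 = 1·-2 + -3·-16 + 1·-3 = 43
  a_7 = 1·43 + -3·-2 + 1·-16 = 33
  a_8 = 1·33 + -3·43 + 1·-2 = -98
  a_9 = 1·-98 + -3·33 + 1·43 = -154
  a_10 = 1·-154 + -3·-98 + 1·33 = 173
  a_11 = 1·173 + -3·-154 + 1·-98 = 537

1,-3,1 ; 537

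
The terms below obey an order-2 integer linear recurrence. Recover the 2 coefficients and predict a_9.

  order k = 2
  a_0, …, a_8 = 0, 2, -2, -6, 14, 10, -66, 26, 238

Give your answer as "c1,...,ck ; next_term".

-1,-4 ; -342

  a_2 = -1·2 + -4·0 = -2
  a_3 = -1·-2 + -4·2 = -6
  a_4 = -1·-6 + -4·-2 = 14
  a_5 = -1·14 + -4·-6 = 10
  a_6 = -1·10 + -4·14 = -66
  a_7 = -1·-66 + -4·10 = 26
  a_8 = -1·26 + -4·-66 = 238
  a_9 = -1·238 + -4·26 = -342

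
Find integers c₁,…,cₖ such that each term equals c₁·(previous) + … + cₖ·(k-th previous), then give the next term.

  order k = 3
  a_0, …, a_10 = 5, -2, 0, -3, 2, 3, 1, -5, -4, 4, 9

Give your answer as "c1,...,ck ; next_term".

0,-1,-1 ; 0

  a_3 = 0·0 + -1·-2 + -1·5 = -3
  a_4 = 0·-3 + -1·0 + -1·-2 = 2
  a_5 = 0·2 + -1·-3 + -1·0 = 3
  a_6 = 0·3 + -1·2 + -1·-3 = 1
  a_7 = 0·1 + -1·3 + -1·2 = -5
  a_8 = 0·-5 + -1·1 + -1·3 = -4
  a_9 = 0·-4 + -1·-5 + -1·1 = 4
  a_10 = 0·4 + -1·-4 + -1·-5 = 9
  a_11 = 0·9 + -1·4 + -1·-4 = 0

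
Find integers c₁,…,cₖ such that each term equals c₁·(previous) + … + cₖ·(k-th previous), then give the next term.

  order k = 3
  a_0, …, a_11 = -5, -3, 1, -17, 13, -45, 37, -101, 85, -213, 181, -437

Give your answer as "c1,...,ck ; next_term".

  a_3 = -1·1 + 2·-3 + 2·-5 = -17
  a_4 = -1·-17 + 2·1 + 2·-3 = 13
  a_5 = -1·13 + 2·-17 + 2·1 = -45
  a_6 = -1·-45 + 2·13 + 2·-17 = 37
  a_7 = -1·37 + 2·-45 + 2·13 = -101
  a_8 = -1·-101 + 2·37 + 2·-45 = 85
  a_9 = -1·85 + 2·-101 + 2·37 = -213
  a_10 = -1·-213 + 2·85 + 2·-101 = 181
  a_11 = -1·181 + 2·-213 + 2·85 = -437
  a_12 = -1·-437 + 2·181 + 2·-213 = 373

-1,2,2 ; 373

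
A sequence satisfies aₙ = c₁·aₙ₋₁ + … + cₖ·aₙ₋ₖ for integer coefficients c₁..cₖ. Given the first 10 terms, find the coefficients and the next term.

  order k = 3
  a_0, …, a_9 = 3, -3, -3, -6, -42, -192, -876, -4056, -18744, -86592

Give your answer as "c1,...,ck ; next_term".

  a_3 = 4·-3 + 2·-3 + 4·3 = -6
  a_4 = 4·-6 + 2·-3 + 4·-3 = -42
  a_5 = 4·-42 + 2·-6 + 4·-3 = -192
  a_6 = 4·-192 + 2·-42 + 4·-6 = -876
  a_7 = 4·-876 + 2·-192 + 4·-42 = -4056
  a_8 = 4·-4056 + 2·-876 + 4·-192 = -18744
  a_9 = 4·-18744 + 2·-4056 + 4·-876 = -86592
  a_10 = 4·-86592 + 2·-18744 + 4·-4056 = -400080

4,2,4 ; -400080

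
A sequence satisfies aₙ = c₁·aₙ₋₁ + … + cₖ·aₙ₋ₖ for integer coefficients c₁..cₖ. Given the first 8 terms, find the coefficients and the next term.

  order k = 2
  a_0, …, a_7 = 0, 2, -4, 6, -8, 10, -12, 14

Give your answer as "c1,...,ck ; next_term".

-2,-1 ; -16

  a_2 = -2·2 + -1·0 = -4
  a_3 = -2·-4 + -1·2 = 6
  a_4 = -2·6 + -1·-4 = -8
  a_5 = -2·-8 + -1·6 = 10
  a_6 = -2·10 + -1·-8 = -12
  a_7 = -2·-12 + -1·10 = 14
  a_8 = -2·14 + -1·-12 = -16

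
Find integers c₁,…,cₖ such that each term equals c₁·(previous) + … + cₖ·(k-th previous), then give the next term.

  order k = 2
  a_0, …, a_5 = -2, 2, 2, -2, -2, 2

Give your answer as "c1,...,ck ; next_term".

  a_2 = 0·2 + -1·-2 = 2
  a_3 = 0·2 + -1·2 = -2
  a_4 = 0·-2 + -1·2 = -2
  a_5 = 0·-2 + -1·-2 = 2
  a_6 = 0·2 + -1·-2 = 2

0,-1 ; 2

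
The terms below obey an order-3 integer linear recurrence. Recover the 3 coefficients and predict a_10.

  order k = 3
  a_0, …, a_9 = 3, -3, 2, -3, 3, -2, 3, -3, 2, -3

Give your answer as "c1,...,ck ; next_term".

0,0,-1 ; 3

  a_3 = 0·2 + 0·-3 + -1·3 = -3
  a_4 = 0·-3 + 0·2 + -1·-3 = 3
  a_5 = 0·3 + 0·-3 + -1·2 = -2
  a_6 = 0·-2 + 0·3 + -1·-3 = 3
  a_7 = 0·3 + 0·-2 + -1·3 = -3
  a_8 = 0·-3 + 0·3 + -1·-2 = 2
  a_9 = 0·2 + 0·-3 + -1·3 = -3
  a_10 = 0·-3 + 0·2 + -1·-3 = 3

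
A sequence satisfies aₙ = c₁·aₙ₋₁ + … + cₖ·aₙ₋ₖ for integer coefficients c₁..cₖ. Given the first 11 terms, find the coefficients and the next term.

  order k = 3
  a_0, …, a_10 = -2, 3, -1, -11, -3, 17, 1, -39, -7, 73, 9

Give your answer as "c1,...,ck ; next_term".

1,-2,2 ; -151

  a_3 = 1·-1 + -2·3 + 2·-2 = -11
  a_4 = 1·-11 + -2·-1 + 2·3 = -3
  a_5 = 1·-3 + -2·-11 + 2·-1 = 17
  a_6 = 1·17 + -2·-3 + 2·-11 = 1
  a_7 = 1·1 + -2·17 + 2·-3 = -39
  a_8 = 1·-39 + -2·1 + 2·17 = -7
  a_9 = 1·-7 + -2·-39 + 2·1 = 73
  a_10 = 1·73 + -2·-7 + 2·-39 = 9
  a_11 = 1·9 + -2·73 + 2·-7 = -151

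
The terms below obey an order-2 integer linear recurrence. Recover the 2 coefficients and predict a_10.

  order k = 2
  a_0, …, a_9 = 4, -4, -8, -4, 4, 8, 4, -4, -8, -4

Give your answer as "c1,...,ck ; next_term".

  a_2 = 1·-4 + -1·4 = -8
  a_3 = 1·-8 + -1·-4 = -4
  a_4 = 1·-4 + -1·-8 = 4
  a_5 = 1·4 + -1·-4 = 8
  a_6 = 1·8 + -1·4 = 4
  a_7 = 1·4 + -1·8 = -4
  a_8 = 1·-4 + -1·4 = -8
  a_9 = 1·-8 + -1·-4 = -4
  a_10 = 1·-4 + -1·-8 = 4

1,-1 ; 4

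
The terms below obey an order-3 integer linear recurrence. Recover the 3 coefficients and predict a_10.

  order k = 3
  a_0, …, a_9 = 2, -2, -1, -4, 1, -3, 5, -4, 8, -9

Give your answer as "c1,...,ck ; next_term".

  a_3 = 0·-1 + 1·-2 + -1·2 = -4
  a_4 = 0·-4 + 1·-1 + -1·-2 = 1
  a_5 = 0·1 + 1·-4 + -1·-1 = -3
  a_6 = 0·-3 + 1·1 + -1·-4 = 5
  a_7 = 0·5 + 1·-3 + -1·1 = -4
  a_8 = 0·-4 + 1·5 + -1·-3 = 8
  a_9 = 0·8 + 1·-4 + -1·5 = -9
  a_10 = 0·-9 + 1·8 + -1·-4 = 12

0,1,-1 ; 12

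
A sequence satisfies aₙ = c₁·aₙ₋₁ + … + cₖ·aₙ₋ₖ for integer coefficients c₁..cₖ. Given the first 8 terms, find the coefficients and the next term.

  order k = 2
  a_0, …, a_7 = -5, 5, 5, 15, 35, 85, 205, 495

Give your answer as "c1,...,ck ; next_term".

2,1 ; 1195

  a_2 = 2·5 + 1·-5 = 5
  a_3 = 2·5 + 1·5 = 15
  a_4 = 2·15 + 1·5 = 35
  a_5 = 2·35 + 1·15 = 85
  a_6 = 2·85 + 1·35 = 205
  a_7 = 2·205 + 1·85 = 495
  a_8 = 2·495 + 1·205 = 1195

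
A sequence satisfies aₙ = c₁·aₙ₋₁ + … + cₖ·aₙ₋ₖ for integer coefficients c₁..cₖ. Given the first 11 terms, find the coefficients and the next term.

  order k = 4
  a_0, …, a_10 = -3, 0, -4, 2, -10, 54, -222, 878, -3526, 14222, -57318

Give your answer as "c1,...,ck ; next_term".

-4,-1,-4,2 ; 230910

  a_4 = -4·2 + -1·-4 + -4·0 + 2·-3 = -10
  a_5 = -4·-10 + -1·2 + -4·-4 + 2·0 = 54
  a_6 = -4·54 + -1·-10 + -4·2 + 2·-4 = -222
  a_7 = -4·-222 + -1·54 + -4·-10 + 2·2 = 878
  a_8 = -4·878 + -1·-222 + -4·54 + 2·-10 = -3526
  a_9 = -4·-3526 + -1·878 + -4·-222 + 2·54 = 14222
  a_10 = -4·14222 + -1·-3526 + -4·878 + 2·-222 = -57318
  a_11 = -4·-57318 + -1·14222 + -4·-3526 + 2·878 = 230910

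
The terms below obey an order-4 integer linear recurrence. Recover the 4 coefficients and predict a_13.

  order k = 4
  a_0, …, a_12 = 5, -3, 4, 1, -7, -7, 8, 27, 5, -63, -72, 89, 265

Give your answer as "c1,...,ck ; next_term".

  a_4 = 0·1 + -2·4 + -2·-3 + -1·5 = -7
  a_5 = 0·-7 + -2·1 + -2·4 + -1·-3 = -7
  a_6 = 0·-7 + -2·-7 + -2·1 + -1·4 = 8
  a_7 = 0·8 + -2·-7 + -2·-7 + -1·1 = 27
  a_8 = 0·27 + -2·8 + -2·-7 + -1·-7 = 5
  a_9 = 0·5 + -2·27 + -2·8 + -1·-7 = -63
  a_10 = 0·-63 + -2·5 + -2·27 + -1·8 = -72
  a_11 = 0·-72 + -2·-63 + -2·5 + -1·27 = 89
  a_12 = 0·89 + -2·-72 + -2·-63 + -1·5 = 265
  a_13 = 0·265 + -2·89 + -2·-72 + -1·-63 = 29

0,-2,-2,-1 ; 29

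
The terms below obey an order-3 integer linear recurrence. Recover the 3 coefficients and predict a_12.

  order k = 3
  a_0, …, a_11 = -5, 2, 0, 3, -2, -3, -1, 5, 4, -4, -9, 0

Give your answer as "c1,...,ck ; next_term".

0,-1,-1 ; 13

  a_3 = 0·0 + -1·2 + -1·-5 = 3
  a_4 = 0·3 + -1·0 + -1·2 = -2
  a_5 = 0·-2 + -1·3 + -1·0 = -3
  a_6 = 0·-3 + -1·-2 + -1·3 = -1
  a_7 = 0·-1 + -1·-3 + -1·-2 = 5
  a_8 = 0·5 + -1·-1 + -1·-3 = 4
  a_9 = 0·4 + -1·5 + -1·-1 = -4
  a_10 = 0·-4 + -1·4 + -1·5 = -9
  a_11 = 0·-9 + -1·-4 + -1·4 = 0
  a_12 = 0·0 + -1·-9 + -1·-4 = 13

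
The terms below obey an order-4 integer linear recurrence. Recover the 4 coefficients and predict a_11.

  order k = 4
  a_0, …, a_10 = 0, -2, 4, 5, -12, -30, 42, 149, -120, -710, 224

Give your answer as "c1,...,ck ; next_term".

  a_4 = 0·5 + -4·4 + -2·-2 + 1·0 = -12
  a_5 = 0·-12 + -4·5 + -2·4 + 1·-2 = -30
  a_6 = 0·-30 + -4·-12 + -2·5 + 1·4 = 42
  a_7 = 0·42 + -4·-30 + -2·-12 + 1·5 = 149
  a_8 = 0·149 + -4·42 + -2·-30 + 1·-12 = -120
  a_9 = 0·-120 + -4·149 + -2·42 + 1·-30 = -710
  a_10 = 0·-710 + -4·-120 + -2·149 + 1·42 = 224
  a_11 = 0·224 + -4·-710 + -2·-120 + 1·149 = 3229

0,-4,-2,1 ; 3229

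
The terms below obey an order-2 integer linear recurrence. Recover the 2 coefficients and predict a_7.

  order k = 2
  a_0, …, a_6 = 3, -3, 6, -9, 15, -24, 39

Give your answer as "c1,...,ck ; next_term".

  a_2 = -1·-3 + 1·3 = 6
  a_3 = -1·6 + 1·-3 = -9
  a_4 = -1·-9 + 1·6 = 15
  a_5 = -1·15 + 1·-9 = -24
  a_6 = -1·-24 + 1·15 = 39
  a_7 = -1·39 + 1·-24 = -63

-1,1 ; -63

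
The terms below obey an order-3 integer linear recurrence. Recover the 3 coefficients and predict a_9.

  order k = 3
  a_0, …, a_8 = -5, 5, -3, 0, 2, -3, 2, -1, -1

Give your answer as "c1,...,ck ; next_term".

0,1,1 ; 1

  a_3 = 0·-3 + 1·5 + 1·-5 = 0
  a_4 = 0·0 + 1·-3 + 1·5 = 2
  a_5 = 0·2 + 1·0 + 1·-3 = -3
  a_6 = 0·-3 + 1·2 + 1·0 = 2
  a_7 = 0·2 + 1·-3 + 1·2 = -1
  a_8 = 0·-1 + 1·2 + 1·-3 = -1
  a_9 = 0·-1 + 1·-1 + 1·2 = 1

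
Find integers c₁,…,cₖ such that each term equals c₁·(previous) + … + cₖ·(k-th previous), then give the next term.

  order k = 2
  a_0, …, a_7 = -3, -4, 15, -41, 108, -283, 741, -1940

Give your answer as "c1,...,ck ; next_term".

  a_2 = -3·-4 + -1·-3 = 15
  a_3 = -3·15 + -1·-4 = -41
  a_4 = -3·-41 + -1·15 = 108
  a_5 = -3·108 + -1·-41 = -283
  a_6 = -3·-283 + -1·108 = 741
  a_7 = -3·741 + -1·-283 = -1940
  a_8 = -3·-1940 + -1·741 = 5079

-3,-1 ; 5079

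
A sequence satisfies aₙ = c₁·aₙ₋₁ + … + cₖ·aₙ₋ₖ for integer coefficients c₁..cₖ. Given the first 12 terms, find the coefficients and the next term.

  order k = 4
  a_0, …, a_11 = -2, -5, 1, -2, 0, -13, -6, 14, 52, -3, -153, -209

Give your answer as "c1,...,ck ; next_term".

  a_4 = 1·-2 + -2·1 + -2·-5 + 3·-2 = 0
  a_5 = 1·0 + -2·-2 + -2·1 + 3·-5 = -13
  a_6 = 1·-13 + -2·0 + -2·-2 + 3·1 = -6
  a_7 = 1·-6 + -2·-13 + -2·0 + 3·-2 = 14
  a_8 = 1·14 + -2·-6 + -2·-13 + 3·0 = 52
  a_9 = 1·52 + -2·14 + -2·-6 + 3·-13 = -3
  a_10 = 1·-3 + -2·52 + -2·14 + 3·-6 = -153
  a_11 = 1·-153 + -2·-3 + -2·52 + 3·14 = -209
  a_12 = 1·-209 + -2·-153 + -2·-3 + 3·52 = 259

1,-2,-2,3 ; 259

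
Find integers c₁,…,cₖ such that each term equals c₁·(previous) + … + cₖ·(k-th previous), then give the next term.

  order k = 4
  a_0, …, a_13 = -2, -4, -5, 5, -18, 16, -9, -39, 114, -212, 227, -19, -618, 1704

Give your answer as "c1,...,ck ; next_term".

  a_4 = -1·5 + 1·-5 + 3·-4 + -2·-2 = -18
  a_5 = -1·-18 + 1·5 + 3·-5 + -2·-4 = 16
  a_6 = -1·16 + 1·-18 + 3·5 + -2·-5 = -9
  a_7 = -1·-9 + 1·16 + 3·-18 + -2·5 = -39
  a_8 = -1·-39 + 1·-9 + 3·16 + -2·-18 = 114
  a_9 = -1·114 + 1·-39 + 3·-9 + -2·16 = -212
  a_10 = -1·-212 + 1·114 + 3·-39 + -2·-9 = 227
  a_11 = -1·227 + 1·-212 + 3·114 + -2·-39 = -19
  a_12 = -1·-19 + 1·227 + 3·-212 + -2·114 = -618
  a_13 = -1·-618 + 1·-19 + 3·227 + -2·-212 = 1704
  a_14 = -1·1704 + 1·-618 + 3·-19 + -2·227 = -2833

-1,1,3,-2 ; -2833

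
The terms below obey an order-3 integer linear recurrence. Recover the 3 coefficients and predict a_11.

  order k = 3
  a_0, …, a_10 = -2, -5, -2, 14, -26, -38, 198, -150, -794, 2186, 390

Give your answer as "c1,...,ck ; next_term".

  a_3 = -1·-2 + -4·-5 + 4·-2 = 14
  a_4 = -1·14 + -4·-2 + 4·-5 = -26
  a_5 = -1·-26 + -4·14 + 4·-2 = -38
  a_6 = -1·-38 + -4·-26 + 4·14 = 198
  a_7 = -1·198 + -4·-38 + 4·-26 = -150
  a_8 = -1·-150 + -4·198 + 4·-38 = -794
  a_9 = -1·-794 + -4·-150 + 4·198 = 2186
  a_10 = -1·2186 + -4·-794 + 4·-150 = 390
  a_11 = -1·390 + -4·2186 + 4·-794 = -12310

-1,-4,4 ; -12310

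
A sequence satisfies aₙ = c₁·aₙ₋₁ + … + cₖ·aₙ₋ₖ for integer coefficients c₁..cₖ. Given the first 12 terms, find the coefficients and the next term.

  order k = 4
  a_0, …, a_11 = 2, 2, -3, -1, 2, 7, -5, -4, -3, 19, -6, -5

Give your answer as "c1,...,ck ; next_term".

0,0,-1,2 ; -25

  a_4 = 0·-1 + 0·-3 + -1·2 + 2·2 = 2
  a_5 = 0·2 + 0·-1 + -1·-3 + 2·2 = 7
  a_6 = 0·7 + 0·2 + -1·-1 + 2·-3 = -5
  a_7 = 0·-5 + 0·7 + -1·2 + 2·-1 = -4
  a_8 = 0·-4 + 0·-5 + -1·7 + 2·2 = -3
  a_9 = 0·-3 + 0·-4 + -1·-5 + 2·7 = 19
  a_10 = 0·19 + 0·-3 + -1·-4 + 2·-5 = -6
  a_11 = 0·-6 + 0·19 + -1·-3 + 2·-4 = -5
  a_12 = 0·-5 + 0·-6 + -1·19 + 2·-3 = -25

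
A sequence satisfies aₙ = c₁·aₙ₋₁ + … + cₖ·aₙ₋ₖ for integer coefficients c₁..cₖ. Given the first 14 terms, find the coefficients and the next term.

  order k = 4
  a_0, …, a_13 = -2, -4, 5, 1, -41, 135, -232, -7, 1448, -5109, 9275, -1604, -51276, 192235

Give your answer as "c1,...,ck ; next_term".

-3,-4,4,1 ; -368742

  a_4 = -3·1 + -4·5 + 4·-4 + 1·-2 = -41
  a_5 = -3·-41 + -4·1 + 4·5 + 1·-4 = 135
  a_6 = -3·135 + -4·-41 + 4·1 + 1·5 = -232
  a_7 = -3·-232 + -4·135 + 4·-41 + 1·1 = -7
  a_8 = -3·-7 + -4·-232 + 4·135 + 1·-41 = 1448
  a_9 = -3·1448 + -4·-7 + 4·-232 + 1·135 = -5109
  a_10 = -3·-5109 + -4·1448 + 4·-7 + 1·-232 = 9275
  a_11 = -3·9275 + -4·-5109 + 4·1448 + 1·-7 = -1604
  a_12 = -3·-1604 + -4·9275 + 4·-5109 + 1·1448 = -51276
  a_13 = -3·-51276 + -4·-1604 + 4·9275 + 1·-5109 = 192235
  a_14 = -3·192235 + -4·-51276 + 4·-1604 + 1·9275 = -368742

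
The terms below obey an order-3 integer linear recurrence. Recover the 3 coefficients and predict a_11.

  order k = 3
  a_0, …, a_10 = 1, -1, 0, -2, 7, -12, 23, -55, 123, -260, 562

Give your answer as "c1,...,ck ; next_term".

  a_3 = -2·0 + -1·-1 + -3·1 = -2
  a_4 = -2·-2 + -1·0 + -3·-1 = 7
  a_5 = -2·7 + -1·-2 + -3·0 = -12
  a_6 = -2·-12 + -1·7 + -3·-2 = 23
  a_7 = -2·23 + -1·-12 + -3·7 = -55
  a_8 = -2·-55 + -1·23 + -3·-12 = 123
  a_9 = -2·123 + -1·-55 + -3·23 = -260
  a_10 = -2·-260 + -1·123 + -3·-55 = 562
  a_11 = -2·562 + -1·-260 + -3·123 = -1233

-2,-1,-3 ; -1233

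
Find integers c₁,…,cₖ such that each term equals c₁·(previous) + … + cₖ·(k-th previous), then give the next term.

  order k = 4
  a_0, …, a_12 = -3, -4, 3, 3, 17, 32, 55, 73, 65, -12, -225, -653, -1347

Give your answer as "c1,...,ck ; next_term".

  a_4 = 2·3 + 0·3 + -2·-4 + -1·-3 = 17
  a_5 = 2·17 + 0·3 + -2·3 + -1·-4 = 32
  a_6 = 2·32 + 0·17 + -2·3 + -1·3 = 55
  a_7 = 2·55 + 0·32 + -2·17 + -1·3 = 73
  a_8 = 2·73 + 0·55 + -2·32 + -1·17 = 65
  a_9 = 2·65 + 0·73 + -2·55 + -1·32 = -12
  a_10 = 2·-12 + 0·65 + -2·73 + -1·55 = -225
  a_11 = 2·-225 + 0·-12 + -2·65 + -1·73 = -653
  a_12 = 2·-653 + 0·-225 + -2·-12 + -1·65 = -1347
  a_13 = 2·-1347 + 0·-653 + -2·-225 + -1·-12 = -2232

2,0,-2,-1 ; -2232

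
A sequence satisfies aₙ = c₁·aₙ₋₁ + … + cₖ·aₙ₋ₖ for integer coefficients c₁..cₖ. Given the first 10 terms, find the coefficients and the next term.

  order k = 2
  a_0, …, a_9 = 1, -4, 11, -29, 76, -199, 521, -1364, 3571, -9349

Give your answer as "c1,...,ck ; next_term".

-3,-1 ; 24476

  a_2 = -3·-4 + -1·1 = 11
  a_3 = -3·11 + -1·-4 = -29
  a_4 = -3·-29 + -1·11 = 76
  a_5 = -3·76 + -1·-29 = -199
  a_6 = -3·-199 + -1·76 = 521
  a_7 = -3·521 + -1·-199 = -1364
  a_8 = -3·-1364 + -1·521 = 3571
  a_9 = -3·3571 + -1·-1364 = -9349
  a_10 = -3·-9349 + -1·3571 = 24476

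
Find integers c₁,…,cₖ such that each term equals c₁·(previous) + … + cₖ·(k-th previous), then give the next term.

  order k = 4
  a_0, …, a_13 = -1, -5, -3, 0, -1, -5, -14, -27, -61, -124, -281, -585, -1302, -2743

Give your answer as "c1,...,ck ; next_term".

  a_4 = 1·0 + 3·-3 + -2·-5 + 2·-1 = -1
  a_5 = 1·-1 + 3·0 + -2·-3 + 2·-5 = -5
  a_6 = 1·-5 + 3·-1 + -2·0 + 2·-3 = -14
  a_7 = 1·-14 + 3·-5 + -2·-1 + 2·0 = -27
  a_8 = 1·-27 + 3·-14 + -2·-5 + 2·-1 = -61
  a_9 = 1·-61 + 3·-27 + -2·-14 + 2·-5 = -124
  a_10 = 1·-124 + 3·-61 + -2·-27 + 2·-14 = -281
  a_11 = 1·-281 + 3·-124 + -2·-61 + 2·-27 = -585
  a_12 = 1·-585 + 3·-281 + -2·-124 + 2·-61 = -1302
  a_13 = 1·-1302 + 3·-585 + -2·-281 + 2·-124 = -2743
  a_14 = 1·-2743 + 3·-1302 + -2·-585 + 2·-281 = -6041

1,3,-2,2 ; -6041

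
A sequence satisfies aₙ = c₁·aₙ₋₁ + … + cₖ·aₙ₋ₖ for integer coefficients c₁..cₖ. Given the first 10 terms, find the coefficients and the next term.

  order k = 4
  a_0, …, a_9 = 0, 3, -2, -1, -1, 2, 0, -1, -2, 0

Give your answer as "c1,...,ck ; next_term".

1,0,0,1 ; 0

  a_4 = 1·-1 + 0·-2 + 0·3 + 1·0 = -1
  a_5 = 1·-1 + 0·-1 + 0·-2 + 1·3 = 2
  a_6 = 1·2 + 0·-1 + 0·-1 + 1·-2 = 0
  a_7 = 1·0 + 0·2 + 0·-1 + 1·-1 = -1
  a_8 = 1·-1 + 0·0 + 0·2 + 1·-1 = -2
  a_9 = 1·-2 + 0·-1 + 0·0 + 1·2 = 0
  a_10 = 1·0 + 0·-2 + 0·-1 + 1·0 = 0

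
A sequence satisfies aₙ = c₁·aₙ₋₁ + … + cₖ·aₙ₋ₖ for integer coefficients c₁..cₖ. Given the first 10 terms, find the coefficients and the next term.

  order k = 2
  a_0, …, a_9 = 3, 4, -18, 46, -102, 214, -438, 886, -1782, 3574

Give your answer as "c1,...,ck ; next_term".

  a_2 = -3·4 + -2·3 = -18
  a_3 = -3·-18 + -2·4 = 46
  a_4 = -3·46 + -2·-18 = -102
  a_5 = -3·-102 + -2·46 = 214
  a_6 = -3·214 + -2·-102 = -438
  a_7 = -3·-438 + -2·214 = 886
  a_8 = -3·886 + -2·-438 = -1782
  a_9 = -3·-1782 + -2·886 = 3574
  a_10 = -3·3574 + -2·-1782 = -7158

-3,-2 ; -7158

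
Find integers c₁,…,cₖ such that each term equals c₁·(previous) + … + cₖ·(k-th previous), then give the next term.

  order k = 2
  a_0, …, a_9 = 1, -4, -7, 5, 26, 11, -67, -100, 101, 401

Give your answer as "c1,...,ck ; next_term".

  a_2 = 1·-4 + -3·1 = -7
  a_3 = 1·-7 + -3·-4 = 5
  a_4 = 1·5 + -3·-7 = 26
  a_5 = 1·26 + -3·5 = 11
  a_6 = 1·11 + -3·26 = -67
  a_7 = 1·-67 + -3·11 = -100
  a_8 = 1·-100 + -3·-67 = 101
  a_9 = 1·101 + -3·-100 = 401
  a_10 = 1·401 + -3·101 = 98

1,-3 ; 98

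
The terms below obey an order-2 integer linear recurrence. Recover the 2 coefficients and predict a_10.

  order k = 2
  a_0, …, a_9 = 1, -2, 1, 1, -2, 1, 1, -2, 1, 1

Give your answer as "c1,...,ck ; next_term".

  a_2 = -1·-2 + -1·1 = 1
  a_3 = -1·1 + -1·-2 = 1
  a_4 = -1·1 + -1·1 = -2
  a_5 = -1·-2 + -1·1 = 1
  a_6 = -1·1 + -1·-2 = 1
  a_7 = -1·1 + -1·1 = -2
  a_8 = -1·-2 + -1·1 = 1
  a_9 = -1·1 + -1·-2 = 1
  a_10 = -1·1 + -1·1 = -2

-1,-1 ; -2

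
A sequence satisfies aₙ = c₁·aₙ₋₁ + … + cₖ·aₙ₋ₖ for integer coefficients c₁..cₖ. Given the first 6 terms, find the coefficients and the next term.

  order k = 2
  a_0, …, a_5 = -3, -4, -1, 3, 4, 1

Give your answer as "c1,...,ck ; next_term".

1,-1 ; -3

  a_2 = 1·-4 + -1·-3 = -1
  a_3 = 1·-1 + -1·-4 = 3
  a_4 = 1·3 + -1·-1 = 4
  a_5 = 1·4 + -1·3 = 1
  a_6 = 1·1 + -1·4 = -3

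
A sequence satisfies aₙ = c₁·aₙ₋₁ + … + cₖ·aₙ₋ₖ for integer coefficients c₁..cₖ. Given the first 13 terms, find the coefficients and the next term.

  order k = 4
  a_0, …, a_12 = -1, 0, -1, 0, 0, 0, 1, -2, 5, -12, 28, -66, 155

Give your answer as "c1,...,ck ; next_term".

-2,1,0,-1 ; -364

  a_4 = -2·0 + 1·-1 + 0·0 + -1·-1 = 0
  a_5 = -2·0 + 1·0 + 0·-1 + -1·0 = 0
  a_6 = -2·0 + 1·0 + 0·0 + -1·-1 = 1
  a_7 = -2·1 + 1·0 + 0·0 + -1·0 = -2
  a_8 = -2·-2 + 1·1 + 0·0 + -1·0 = 5
  a_9 = -2·5 + 1·-2 + 0·1 + -1·0 = -12
  a_10 = -2·-12 + 1·5 + 0·-2 + -1·1 = 28
  a_11 = -2·28 + 1·-12 + 0·5 + -1·-2 = -66
  a_12 = -2·-66 + 1·28 + 0·-12 + -1·5 = 155
  a_13 = -2·155 + 1·-66 + 0·28 + -1·-12 = -364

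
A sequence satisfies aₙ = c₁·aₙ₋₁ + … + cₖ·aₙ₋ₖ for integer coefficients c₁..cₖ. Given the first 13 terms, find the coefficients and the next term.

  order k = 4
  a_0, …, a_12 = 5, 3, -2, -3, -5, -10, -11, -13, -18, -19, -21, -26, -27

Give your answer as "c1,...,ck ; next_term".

  a_4 = 1·-3 + 0·-2 + 1·3 + -1·5 = -5
  a_5 = 1·-5 + 0·-3 + 1·-2 + -1·3 = -10
  a_6 = 1·-10 + 0·-5 + 1·-3 + -1·-2 = -11
  a_7 = 1·-11 + 0·-10 + 1·-5 + -1·-3 = -13
  a_8 = 1·-13 + 0·-11 + 1·-10 + -1·-5 = -18
  a_9 = 1·-18 + 0·-13 + 1·-11 + -1·-10 = -19
  a_10 = 1·-19 + 0·-18 + 1·-13 + -1·-11 = -21
  a_11 = 1·-21 + 0·-19 + 1·-18 + -1·-13 = -26
  a_12 = 1·-26 + 0·-21 + 1·-19 + -1·-18 = -27
  a_13 = 1·-27 + 0·-26 + 1·-21 + -1·-19 = -29

1,0,1,-1 ; -29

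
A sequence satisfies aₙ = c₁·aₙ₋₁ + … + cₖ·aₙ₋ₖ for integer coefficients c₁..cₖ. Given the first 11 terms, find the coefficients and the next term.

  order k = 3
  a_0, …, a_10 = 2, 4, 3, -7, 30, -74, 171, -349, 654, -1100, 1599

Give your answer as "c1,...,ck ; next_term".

  a_3 = -3·3 + -1·4 + 3·2 = -7
  a_4 = -3·-7 + -1·3 + 3·4 = 30
  a_5 = -3·30 + -1·-7 + 3·3 = -74
  a_6 = -3·-74 + -1·30 + 3·-7 = 171
  a_7 = -3·171 + -1·-74 + 3·30 = -349
  a_8 = -3·-349 + -1·171 + 3·-74 = 654
  a_9 = -3·654 + -1·-349 + 3·171 = -1100
  a_10 = -3·-1100 + -1·654 + 3·-349 = 1599
  a_11 = -3·1599 + -1·-1100 + 3·654 = -1735

-3,-1,3 ; -1735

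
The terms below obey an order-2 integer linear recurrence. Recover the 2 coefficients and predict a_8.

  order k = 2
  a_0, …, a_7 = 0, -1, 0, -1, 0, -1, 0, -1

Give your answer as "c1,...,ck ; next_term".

0,1 ; 0

  a_2 = 0·-1 + 1·0 = 0
  a_3 = 0·0 + 1·-1 = -1
  a_4 = 0·-1 + 1·0 = 0
  a_5 = 0·0 + 1·-1 = -1
  a_6 = 0·-1 + 1·0 = 0
  a_7 = 0·0 + 1·-1 = -1
  a_8 = 0·-1 + 1·0 = 0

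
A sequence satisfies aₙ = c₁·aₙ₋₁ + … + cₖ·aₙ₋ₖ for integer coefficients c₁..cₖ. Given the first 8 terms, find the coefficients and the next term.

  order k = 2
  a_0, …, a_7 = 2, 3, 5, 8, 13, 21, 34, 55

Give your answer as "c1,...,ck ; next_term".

1,1 ; 89

  a_2 = 1·3 + 1·2 = 5
  a_3 = 1·5 + 1·3 = 8
  a_4 = 1·8 + 1·5 = 13
  a_5 = 1·13 + 1·8 = 21
  a_6 = 1·21 + 1·13 = 34
  a_7 = 1·34 + 1·21 = 55
  a_8 = 1·55 + 1·34 = 89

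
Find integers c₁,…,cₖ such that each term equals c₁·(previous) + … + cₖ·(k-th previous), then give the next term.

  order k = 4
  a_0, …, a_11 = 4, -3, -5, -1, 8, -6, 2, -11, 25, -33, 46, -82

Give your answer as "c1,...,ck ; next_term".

-1,0,-1,1 ; 140

  a_4 = -1·-1 + 0·-5 + -1·-3 + 1·4 = 8
  a_5 = -1·8 + 0·-1 + -1·-5 + 1·-3 = -6
  a_6 = -1·-6 + 0·8 + -1·-1 + 1·-5 = 2
  a_7 = -1·2 + 0·-6 + -1·8 + 1·-1 = -11
  a_8 = -1·-11 + 0·2 + -1·-6 + 1·8 = 25
  a_9 = -1·25 + 0·-11 + -1·2 + 1·-6 = -33
  a_10 = -1·-33 + 0·25 + -1·-11 + 1·2 = 46
  a_11 = -1·46 + 0·-33 + -1·25 + 1·-11 = -82
  a_12 = -1·-82 + 0·46 + -1·-33 + 1·25 = 140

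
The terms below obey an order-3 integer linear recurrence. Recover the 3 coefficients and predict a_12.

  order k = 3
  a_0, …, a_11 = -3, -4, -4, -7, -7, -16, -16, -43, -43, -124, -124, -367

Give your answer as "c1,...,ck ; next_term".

1,3,-3 ; -367

  a_3 = 1·-4 + 3·-4 + -3·-3 = -7
  a_4 = 1·-7 + 3·-4 + -3·-4 = -7
  a_5 = 1·-7 + 3·-7 + -3·-4 = -16
  a_6 = 1·-16 + 3·-7 + -3·-7 = -16
  a_7 = 1·-16 + 3·-16 + -3·-7 = -43
  a_8 = 1·-43 + 3·-16 + -3·-16 = -43
  a_9 = 1·-43 + 3·-43 + -3·-16 = -124
  a_10 = 1·-124 + 3·-43 + -3·-43 = -124
  a_11 = 1·-124 + 3·-124 + -3·-43 = -367
  a_12 = 1·-367 + 3·-124 + -3·-124 = -367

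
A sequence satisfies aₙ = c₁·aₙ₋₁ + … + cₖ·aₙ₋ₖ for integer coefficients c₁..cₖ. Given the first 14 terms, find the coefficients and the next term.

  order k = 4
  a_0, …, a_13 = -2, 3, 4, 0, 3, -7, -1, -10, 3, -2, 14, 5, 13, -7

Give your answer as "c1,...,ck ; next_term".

  a_4 = 0·0 + 1·4 + -1·3 + -1·-2 = 3
  a_5 = 0·3 + 1·0 + -1·4 + -1·3 = -7
  a_6 = 0·-7 + 1·3 + -1·0 + -1·4 = -1
  a_7 = 0·-1 + 1·-7 + -1·3 + -1·0 = -10
  a_8 = 0·-10 + 1·-1 + -1·-7 + -1·3 = 3
  a_9 = 0·3 + 1·-10 + -1·-1 + -1·-7 = -2
  a_10 = 0·-2 + 1·3 + -1·-10 + -1·-1 = 14
  a_11 = 0·14 + 1·-2 + -1·3 + -1·-10 = 5
  a_12 = 0·5 + 1·14 + -1·-2 + -1·3 = 13
  a_13 = 0·13 + 1·5 + -1·14 + -1·-2 = -7
  a_14 = 0·-7 + 1·13 + -1·5 + -1·14 = -6

0,1,-1,-1 ; -6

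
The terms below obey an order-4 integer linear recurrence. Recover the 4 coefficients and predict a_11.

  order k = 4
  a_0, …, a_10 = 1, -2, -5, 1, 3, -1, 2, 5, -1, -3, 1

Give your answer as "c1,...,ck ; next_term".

1,-1,1,-1 ; -2

  a_4 = 1·1 + -1·-5 + 1·-2 + -1·1 = 3
  a_5 = 1·3 + -1·1 + 1·-5 + -1·-2 = -1
  a_6 = 1·-1 + -1·3 + 1·1 + -1·-5 = 2
  a_7 = 1·2 + -1·-1 + 1·3 + -1·1 = 5
  a_8 = 1·5 + -1·2 + 1·-1 + -1·3 = -1
  a_9 = 1·-1 + -1·5 + 1·2 + -1·-1 = -3
  a_10 = 1·-3 + -1·-1 + 1·5 + -1·2 = 1
  a_11 = 1·1 + -1·-3 + 1·-1 + -1·5 = -2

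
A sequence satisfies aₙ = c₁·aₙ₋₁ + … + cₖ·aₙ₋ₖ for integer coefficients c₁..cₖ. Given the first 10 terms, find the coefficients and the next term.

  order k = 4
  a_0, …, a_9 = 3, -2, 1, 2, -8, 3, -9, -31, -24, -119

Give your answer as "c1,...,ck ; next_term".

  a_4 = 1·2 + 2·1 + 3·-2 + -2·3 = -8
  a_5 = 1·-8 + 2·2 + 3·1 + -2·-2 = 3
  a_6 = 1·3 + 2·-8 + 3·2 + -2·1 = -9
  a_7 = 1·-9 + 2·3 + 3·-8 + -2·2 = -31
  a_8 = 1·-31 + 2·-9 + 3·3 + -2·-8 = -24
  a_9 = 1·-24 + 2·-31 + 3·-9 + -2·3 = -119
  a_10 = 1·-119 + 2·-24 + 3·-31 + -2·-9 = -242

1,2,3,-2 ; -242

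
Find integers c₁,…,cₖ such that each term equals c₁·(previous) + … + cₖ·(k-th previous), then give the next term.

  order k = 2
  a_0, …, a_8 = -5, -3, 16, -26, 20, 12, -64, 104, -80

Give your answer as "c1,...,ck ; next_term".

  a_2 = -2·-3 + -2·-5 = 16
  a_3 = -2·16 + -2·-3 = -26
  a_4 = -2·-26 + -2·16 = 20
  a_5 = -2·20 + -2·-26 = 12
  a_6 = -2·12 + -2·20 = -64
  a_7 = -2·-64 + -2·12 = 104
  a_8 = -2·104 + -2·-64 = -80
  a_9 = -2·-80 + -2·104 = -48

-2,-2 ; -48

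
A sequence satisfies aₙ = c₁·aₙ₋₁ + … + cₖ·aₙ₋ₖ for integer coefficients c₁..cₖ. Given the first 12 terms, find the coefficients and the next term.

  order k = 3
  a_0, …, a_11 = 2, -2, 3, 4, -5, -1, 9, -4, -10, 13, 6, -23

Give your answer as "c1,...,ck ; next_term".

0,-1,1 ; 7

  a_3 = 0·3 + -1·-2 + 1·2 = 4
  a_4 = 0·4 + -1·3 + 1·-2 = -5
  a_5 = 0·-5 + -1·4 + 1·3 = -1
  a_6 = 0·-1 + -1·-5 + 1·4 = 9
  a_7 = 0·9 + -1·-1 + 1·-5 = -4
  a_8 = 0·-4 + -1·9 + 1·-1 = -10
  a_9 = 0·-10 + -1·-4 + 1·9 = 13
  a_10 = 0·13 + -1·-10 + 1·-4 = 6
  a_11 = 0·6 + -1·13 + 1·-10 = -23
  a_12 = 0·-23 + -1·6 + 1·13 = 7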